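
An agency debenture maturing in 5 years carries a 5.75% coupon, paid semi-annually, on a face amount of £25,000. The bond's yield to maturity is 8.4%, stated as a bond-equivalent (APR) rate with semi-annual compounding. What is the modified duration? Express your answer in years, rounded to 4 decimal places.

Periodic yield y = 0.042. First find Macaulay duration:
  t   CF        PV=CF/(1+0.042)^t    t·PV
  1       718.75       689.7793       689.7793
  2       718.75       661.9763     1,323.9525
  3       718.75       635.2939     1,905.8818
  4       718.75       609.6871     2,438.7483
  5       718.75       585.1123     2,925.5617
  6       718.75       561.5282     3,369.1690
  7       718.75       538.8946     3,772.2621
  8       718.75       517.1733     4,137.3865
  9       718.75       496.3276     4,466.9480
  10   25,718.75    17,044.0448   170,440.4481
  Σ                 22,339.8173   195,470.1373
P = 22,339.8173; Macaulay duration = 195,470.1373 / 22,339.8173 = 8.74985 half-year periods = 4.37493 years.
Modified duration = D_Mac / (1 + y) = 4.37493 / 1.042 = 4.19859 years.

4.1986 years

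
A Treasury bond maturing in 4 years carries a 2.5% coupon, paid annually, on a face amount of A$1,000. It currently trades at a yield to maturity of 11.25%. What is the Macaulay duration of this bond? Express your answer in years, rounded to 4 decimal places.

3.8274 years

Periodic yield y = 0.1125. Discount each cash flow and weight by its year:
  t   CF        PV=CF/(1+0.1125)^t    t·PV
  1        25.00        22.4719        22.4719
  2        25.00        20.1995        40.3989
  3        25.00        18.1568        54.4705
  4     1,025.00       669.1505     2,676.6019
  Σ                    729.9787     2,793.9432
Price P = Σ PV = 729.9787.
Macaulay duration = Σ(t·PV) / P = 2,793.9432 / 729.9787 = 3.82743 years.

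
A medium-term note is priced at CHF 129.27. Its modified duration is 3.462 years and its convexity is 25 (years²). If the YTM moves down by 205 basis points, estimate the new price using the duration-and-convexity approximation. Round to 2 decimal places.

CHF 139.12

Duration effect: -D_mod·Δy = -3.462 × (-0.0205) = +0.070971
Convexity effect: ½·C·(Δy)² = 0.5 × 25 × (-0.0205)² = +0.005253125
ΔP/P ≈ +0.070971 + 0.005253125 = +0.076224125
New price ≈ 129.27 × (1 + 0.076224125) = 139.12349263875.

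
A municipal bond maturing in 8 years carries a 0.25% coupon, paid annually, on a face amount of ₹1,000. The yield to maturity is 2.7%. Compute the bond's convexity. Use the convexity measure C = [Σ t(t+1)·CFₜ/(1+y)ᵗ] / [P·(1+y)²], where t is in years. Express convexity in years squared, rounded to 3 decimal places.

With y = 0.027:
  t   CF        PV=CF/(1+0.027)^t    t·PV        t(t+1)·PV
  1         2.50         2.4343         2.4343           4.8685
  2         2.50         2.3703         4.7406          14.2217
  3         2.50         2.3080         6.9239          27.6955
  4         2.50         2.2473         8.9891          44.9457
  5         2.50         2.1882        10.9410          65.6461
  6         2.50         2.1307        12.7841          89.4884
  7         2.50         2.0747        14.5226         116.1810
  8     1,002.50       810.0668     6,480.5344      58,324.8095
  Σ                    825.8201     6,541.8699      58,687.8564
P = 825.8201.
Convexity = Σ t(t+1)·PV / [P·(1+y)²] = 58,687.8564 / (825.8201 × 1.054729) = 67.37859.

67.379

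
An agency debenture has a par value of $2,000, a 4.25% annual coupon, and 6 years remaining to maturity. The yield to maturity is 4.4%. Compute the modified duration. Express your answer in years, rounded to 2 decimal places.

Periodic yield y = 0.044. First find Macaulay duration:
  t   CF        PV=CF/(1+0.044)^t    t·PV
  1        85.00        81.4176        81.4176
  2        85.00        77.9862       155.9725
  3        85.00        74.6995       224.0984
  4        85.00        71.5512       286.2048
  5        85.00        68.5356       342.6782
  6     2,085.00     1,610.2862     9,661.7171
  Σ                  1,984.4763    10,752.0885
P = 1,984.4763; Macaulay duration = 10,752.0885 / 1,984.4763 = 5.41810 years.
Modified duration = D_Mac / (1 + y) = 5.41810 / 1.044 = 5.18975 years.

5.19 years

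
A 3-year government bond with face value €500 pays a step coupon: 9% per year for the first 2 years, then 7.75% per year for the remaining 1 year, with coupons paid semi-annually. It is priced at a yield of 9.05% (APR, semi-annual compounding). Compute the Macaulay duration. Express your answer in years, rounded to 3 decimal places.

Periodic yield y = 0.04525. Discount each cash flow and weight by its period:
  t   CF        PV=CF/(1+0.04525)^t    t·PV
  1       22.500        21.5260        21.5260
  2       22.500        20.5941        41.1881
  3       22.500        19.7025        59.1076
  4       22.500        18.8496        75.3983
  5       19.375        15.5289        77.6445
  6      519.375       398.2539     2,389.5231
  Σ                    494.4549     2,664.3877
Price P = Σ PV = 494.4549.
Macaulay duration = Σ(t·PV) / P = 2,664.3877 / 494.4549 = 5.38854 half-year periods.
In years: 5.38854 / 2 = 2.69427 years.

2.694 years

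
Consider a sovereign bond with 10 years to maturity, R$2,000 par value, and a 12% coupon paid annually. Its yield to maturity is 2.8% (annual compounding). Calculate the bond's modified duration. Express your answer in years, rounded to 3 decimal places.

Periodic yield y = 0.028. First find Macaulay duration:
  t   CF        PV=CF/(1+0.028)^t    t·PV
  1       240.00       233.4630       233.4630
  2       240.00       227.1041       454.2082
  3       240.00       220.9184       662.7552
  4       240.00       214.9012       859.6047
  5       240.00       209.0478     1,045.2392
  6       240.00       203.3539     1,220.1235
  7       240.00       197.8151     1,384.7057
  8       240.00       192.4271     1,539.4171
  9       240.00       187.1859     1,684.6734
  10    2,240.00     1,699.4832    16,994.8318
  Σ                  3,585.6998    26,079.0219
P = 3,585.6998; Macaulay duration = 26,079.0219 / 3,585.6998 = 7.27306 years.
Modified duration = D_Mac / (1 + y) = 7.27306 / 1.028 = 7.07496 years.

7.075 years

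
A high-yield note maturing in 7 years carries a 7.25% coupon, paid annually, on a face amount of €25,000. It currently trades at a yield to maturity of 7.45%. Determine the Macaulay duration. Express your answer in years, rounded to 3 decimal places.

Periodic yield y = 0.0745. Discount each cash flow and weight by its year:
  t   CF        PV=CF/(1+0.0745)^t    t·PV
  1     1,812.50     1,686.8311     1,686.8311
  2     1,812.50     1,569.8754     3,139.7507
  3     1,812.50     1,461.0287     4,383.0862
  4     1,812.50     1,359.7289     5,438.9157
  5     1,812.50     1,265.4527     6,327.2635
  6     1,812.50     1,177.7131     7,066.2784
  7    26,812.50    16,214.0822   113,498.5755
  Σ                 24,734.7121   141,540.7011
Price P = Σ PV = 24,734.7121.
Macaulay duration = Σ(t·PV) / P = 141,540.7011 / 24,734.7121 = 5.72235 years.

5.722 years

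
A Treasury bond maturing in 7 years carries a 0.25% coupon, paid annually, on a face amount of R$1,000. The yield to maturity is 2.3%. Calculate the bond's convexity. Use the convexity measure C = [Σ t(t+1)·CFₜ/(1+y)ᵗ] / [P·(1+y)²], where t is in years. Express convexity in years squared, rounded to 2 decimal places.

With y = 0.023:
  t   CF        PV=CF/(1+0.023)^t    t·PV        t(t+1)·PV
  1         2.50         2.4438         2.4438           4.8876
  2         2.50         2.3888         4.7777          14.3331
  3         2.50         2.3351         7.0054          28.0217
  4         2.50         2.2826         9.1306          45.6528
  5         2.50         2.2313        11.1566          66.9396
  6         2.50         2.1812        13.0869          91.6084
  7     1,002.50       854.9780     5,984.8461      47,878.7686
  Σ                    868.8409     6,032.4471      48,130.2118
P = 868.8409.
Convexity = Σ t(t+1)·PV / [P·(1+y)²] = 48,130.2118 / (868.8409 × 1.046529) = 52.93297.

52.93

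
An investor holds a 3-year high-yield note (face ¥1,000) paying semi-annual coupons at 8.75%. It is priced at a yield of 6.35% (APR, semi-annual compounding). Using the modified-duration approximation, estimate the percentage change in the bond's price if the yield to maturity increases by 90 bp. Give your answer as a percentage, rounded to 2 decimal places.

-2.37%

Periodic yield y = 0.03175. Modified duration first:
  t   CF        PV=CF/(1+0.03175)^t    t·PV
  1        43.75        42.4037        42.4037
  2        43.75        41.0988        82.1976
  3        43.75        39.8341       119.5022
  4        43.75        38.6083       154.4330
  5        43.75        37.4202       187.1008
  6     1,043.75       865.2660     5,191.5958
  Σ                  1,064.6309     5,777.2331
P = 1,064.6309; D_Mac = 5.42651 half-year periods = 2.71326 yrs; D_mod = 2.71326/(1+0.03175) = 2.62976 yrs.
ΔP/P ≈ -D_mod · Δy = -2.62976 × (+0.009) = -0.023668 = -2.3668%.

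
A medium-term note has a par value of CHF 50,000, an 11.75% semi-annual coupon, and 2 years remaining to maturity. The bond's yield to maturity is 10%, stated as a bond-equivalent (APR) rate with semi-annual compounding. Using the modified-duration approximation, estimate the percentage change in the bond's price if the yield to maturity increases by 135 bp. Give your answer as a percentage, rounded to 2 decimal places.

Periodic yield y = 0.05. Modified duration first:
  t   CF        PV=CF/(1+0.05)^t    t·PV
  1     2,937.50     2,797.6190     2,797.6190
  2     2,937.50     2,664.3991     5,328.7982
  3     2,937.50     2,537.5229     7,612.5688
  4    52,937.50    43,551.8123   174,207.2490
  Σ                 51,551.3533   189,946.2351
P = 51,551.3533; D_Mac = 3.68460 half-year periods = 1.84230 yrs; D_mod = 1.84230/(1+0.05) = 1.75457 yrs.
ΔP/P ≈ -D_mod · Δy = -1.75457 × (+0.0135) = -0.023687 = -2.3687%.

-2.37%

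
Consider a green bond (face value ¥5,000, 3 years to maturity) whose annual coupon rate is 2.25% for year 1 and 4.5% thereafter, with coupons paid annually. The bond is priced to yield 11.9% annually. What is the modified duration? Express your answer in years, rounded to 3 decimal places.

2.596 years

Periodic yield y = 0.119. First find Macaulay duration:
  t   CF        PV=CF/(1+0.119)^t    t·PV
  1       112.50       100.5362       100.5362
  2       225.00       179.6894       359.3787
  3     5,225.00     3,729.0314    11,187.0941
  Σ                  4,009.2569    11,647.0090
P = 4,009.2569; Macaulay duration = 11,647.0090 / 4,009.2569 = 2.90503 years.
Modified duration = D_Mac / (1 + y) = 2.90503 / 1.119 = 2.59609 years.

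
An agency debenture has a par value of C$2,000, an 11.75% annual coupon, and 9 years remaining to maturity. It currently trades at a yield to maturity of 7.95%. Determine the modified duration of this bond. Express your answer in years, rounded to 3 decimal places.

Periodic yield y = 0.0795. First find Macaulay duration:
  t   CF        PV=CF/(1+0.0795)^t    t·PV
  1       235.00       217.6934       217.6934
  2       235.00       201.6613       403.3226
  3       235.00       186.8099       560.4297
  4       235.00       173.0523       692.2090
  5       235.00       160.3078       801.5390
  6       235.00       148.5019       891.0113
  7       235.00       137.5654       962.9581
  8       235.00       127.4344     1,019.4752
  9     2,235.00     1,122.7258    10,104.5323
  Σ                  2,475.7522    15,653.1707
P = 2,475.7522; Macaulay duration = 15,653.1707 / 2,475.7522 = 6.32259 years.
Modified duration = D_Mac / (1 + y) = 6.32259 / 1.0795 = 5.85696 years.

5.857 years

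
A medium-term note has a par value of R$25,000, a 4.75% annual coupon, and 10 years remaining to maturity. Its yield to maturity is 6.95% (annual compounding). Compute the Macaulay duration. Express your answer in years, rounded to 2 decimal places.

8.00 years

Periodic yield y = 0.0695. Discount each cash flow and weight by its year:
  t   CF        PV=CF/(1+0.0695)^t    t·PV
  1     1,187.50     1,110.3319     1,110.3319
  2     1,187.50     1,038.1785     2,076.3570
  3     1,187.50       970.7139     2,912.1417
  4     1,187.50       907.6334     3,630.5335
  5     1,187.50       848.6521     4,243.2603
  6     1,187.50       793.5036     4,761.0214
  7     1,187.50       741.9388     5,193.5718
  8     1,187.50       693.7249     5,549.7995
  9     1,187.50       648.6442     5,837.7975
  10   26,187.50    13,374.7647   133,747.6473
  Σ                 21,128.0860   169,062.4621
Price P = Σ PV = 21,128.0860.
Macaulay duration = Σ(t·PV) / P = 169,062.4621 / 21,128.0860 = 8.00179 years.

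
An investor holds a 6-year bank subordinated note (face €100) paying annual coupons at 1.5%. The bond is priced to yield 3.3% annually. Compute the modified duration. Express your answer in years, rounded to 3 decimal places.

5.585 years

Periodic yield y = 0.033. First find Macaulay duration:
  t   CF        PV=CF/(1+0.033)^t    t·PV
  1         1.50         1.4521         1.4521
  2         1.50         1.4057         2.8114
  3         1.50         1.3608         4.0824
  4         1.50         1.3173         5.2693
  5         1.50         1.2752         6.3762
  6       101.50        83.5342       501.2050
  Σ                     90.3453       521.1962
P = 90.3453; Macaulay duration = 521.1962 / 90.3453 = 5.76894 years.
Modified duration = D_Mac / (1 + y) = 5.76894 / 1.033 = 5.58464 years.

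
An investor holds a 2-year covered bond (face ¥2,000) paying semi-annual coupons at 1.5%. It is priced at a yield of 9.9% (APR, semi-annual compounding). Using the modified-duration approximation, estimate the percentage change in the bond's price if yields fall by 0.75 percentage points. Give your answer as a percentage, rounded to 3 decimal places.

Periodic yield y = 0.0495. Modified duration first:
  t   CF        PV=CF/(1+0.0495)^t    t·PV
  1        15.00        14.2925        14.2925
  2        15.00        13.6184        27.2368
  3        15.00        12.9761        38.9283
  4     2,015.00     1,660.9069     6,643.6274
  Σ                  1,701.7939     6,724.0851
P = 1,701.7939; D_Mac = 3.95117 half-year periods = 1.97559 yrs; D_mod = 1.97559/(1+0.0495) = 1.88241 yrs.
ΔP/P ≈ -D_mod · Δy = -1.88241 × (-0.0075) = +0.014118 = +1.4118%.

+1.412%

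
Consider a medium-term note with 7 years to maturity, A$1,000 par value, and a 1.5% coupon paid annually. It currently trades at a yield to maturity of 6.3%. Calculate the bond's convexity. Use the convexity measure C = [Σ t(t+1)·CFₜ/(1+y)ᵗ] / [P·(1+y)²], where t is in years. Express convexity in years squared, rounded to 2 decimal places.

46.15

With y = 0.063:
  t   CF        PV=CF/(1+0.063)^t    t·PV        t(t+1)·PV
  1        15.00        14.1110        14.1110          28.2220
  2        15.00        13.2747        26.5494          79.6482
  3        15.00        12.4880        37.4639         149.8555
  4        15.00        11.7478        46.9914         234.9569
  5        15.00        11.0516        55.2580         331.5478
  6        15.00        10.3966        62.3796         436.6575
  7     1,015.00       661.8098     4,632.6686      37,061.3485
  Σ                    734.8795     4,875.4218      38,322.2365
P = 734.8795.
Convexity = Σ t(t+1)·PV / [P·(1+y)²] = 38,322.2365 / (734.8795 × 1.129969) = 46.14963.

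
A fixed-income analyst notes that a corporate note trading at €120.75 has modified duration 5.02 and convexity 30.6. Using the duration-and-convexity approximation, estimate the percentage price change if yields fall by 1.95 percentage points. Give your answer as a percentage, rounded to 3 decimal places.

Duration effect: -D_mod·Δy = -5.02 × (-0.0195) = +0.097890
Convexity effect: ½·C·(Δy)² = 0.5 × 30.6 × (-0.0195)² = +0.005817825
ΔP/P ≈ +0.097890 + 0.005817825 = +0.103707825
= +10.3707825%.

+10.371%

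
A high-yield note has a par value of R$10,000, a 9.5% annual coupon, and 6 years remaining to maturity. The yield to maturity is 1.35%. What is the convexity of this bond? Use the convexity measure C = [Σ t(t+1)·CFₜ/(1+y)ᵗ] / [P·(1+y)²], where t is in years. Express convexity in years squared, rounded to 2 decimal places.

With y = 0.0135:
  t   CF        PV=CF/(1+0.0135)^t    t·PV        t(t+1)·PV
  1       950.00       937.3458       937.3458       1,874.6917
  2       950.00       924.8602     1,849.7204       5,549.1613
  3       950.00       912.5409     2,737.6227      10,950.4910
  4       950.00       900.3857     3,601.5428      18,007.7142
  5       950.00       888.3924     4,441.9621      26,651.7723
  6    10,950.00    10,103.4943    60,620.9658     424,346.7608
  Σ                 14,667.0194    74,189.1597     487,380.5913
P = 14,667.0194.
Convexity = Σ t(t+1)·PV / [P·(1+y)²] = 487,380.5913 / (14,667.0194 × 1.027182) = 32.35034.

32.35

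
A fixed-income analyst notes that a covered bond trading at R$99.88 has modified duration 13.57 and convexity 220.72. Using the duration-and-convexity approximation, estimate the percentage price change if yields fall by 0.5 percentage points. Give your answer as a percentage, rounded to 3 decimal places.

+7.061%

Duration effect: -D_mod·Δy = -13.57 × (-0.005) = +0.067850
Convexity effect: ½·C·(Δy)² = 0.5 × 220.72 × (-0.005)² = +0.0027590
ΔP/P ≈ +0.067850 + 0.0027590 = +0.070609
= +7.0609%.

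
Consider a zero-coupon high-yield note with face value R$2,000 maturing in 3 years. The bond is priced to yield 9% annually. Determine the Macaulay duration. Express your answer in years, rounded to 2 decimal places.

3.00 years

A zero-coupon bond has a single cash flow at maturity, so its Macaulay duration equals its maturity: 3 years.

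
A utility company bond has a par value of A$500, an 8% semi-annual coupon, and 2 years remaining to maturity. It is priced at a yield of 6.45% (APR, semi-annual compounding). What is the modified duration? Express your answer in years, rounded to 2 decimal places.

Periodic yield y = 0.03225. First find Macaulay duration:
  t   CF        PV=CF/(1+0.03225)^t    t·PV
  1        20.00        19.3752        19.3752
  2        20.00        18.7698        37.5396
  3        20.00        18.1834        54.5502
  4       520.00       457.9982     1,831.9928
  Σ                    514.3266     1,943.4579
P = 514.3266; Macaulay duration = 1,943.4579 / 514.3266 = 3.77865 half-year periods = 1.88932 years.
Modified duration = D_Mac / (1 + y) = 1.88932 / 1.03225 = 1.83030 years.

1.83 years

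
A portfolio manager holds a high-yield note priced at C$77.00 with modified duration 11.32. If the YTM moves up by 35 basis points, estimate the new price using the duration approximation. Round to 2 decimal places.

C$73.95

Duration approximation: ΔP/P ≈ -D_mod · Δy = -11.32 × (+0.0035) = -0.039620.
New price ≈ 77.00 × (1 - 0.039620) = 73.94926.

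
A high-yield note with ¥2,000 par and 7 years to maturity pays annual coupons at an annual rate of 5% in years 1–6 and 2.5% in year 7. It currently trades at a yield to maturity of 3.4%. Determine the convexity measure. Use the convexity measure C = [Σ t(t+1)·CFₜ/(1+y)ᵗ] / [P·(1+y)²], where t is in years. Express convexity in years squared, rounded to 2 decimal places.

43.54

With y = 0.034:
  t   CF        PV=CF/(1+0.034)^t    t·PV        t(t+1)·PV
  1       100.00        96.7118        96.7118         193.4236
  2       100.00        93.5317       187.0634         561.1903
  3       100.00        90.4562       271.3686       1,085.4745
  4       100.00        87.4818       349.9273       1,749.6365
  5       100.00        84.6052       423.0262       2,538.1575
  6       100.00        81.8233       490.9395       3,436.5768
  7     2,050.00     1,622.2213    11,355.5488      90,844.3908
  Σ                  2,156.8313    13,174.5858     100,408.8500
P = 2,156.8313.
Convexity = Σ t(t+1)·PV / [P·(1+y)²] = 100,408.8500 / (2,156.8313 × 1.069156) = 43.54264.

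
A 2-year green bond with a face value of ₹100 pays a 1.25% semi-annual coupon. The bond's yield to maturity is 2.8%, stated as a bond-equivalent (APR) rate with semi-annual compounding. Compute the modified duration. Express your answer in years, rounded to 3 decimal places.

1.954 years

Periodic yield y = 0.014. First find Macaulay duration:
  t   CF        PV=CF/(1+0.014)^t    t·PV
  1        0.625         0.6164         0.6164
  2        0.625         0.6079         1.2157
  3        0.625         0.5995         1.7984
  4      100.625        95.1818       380.7273
  Σ                     97.0055       384.3578
P = 97.0055; Macaulay duration = 384.3578 / 97.0055 = 3.96223 half-year periods = 1.98111 years.
Modified duration = D_Mac / (1 + y) = 1.98111 / 1.014 = 1.95376 years.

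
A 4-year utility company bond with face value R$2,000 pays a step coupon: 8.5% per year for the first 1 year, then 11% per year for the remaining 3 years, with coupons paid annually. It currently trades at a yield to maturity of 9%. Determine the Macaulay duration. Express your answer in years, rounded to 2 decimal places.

Periodic yield y = 0.09. Discount each cash flow and weight by its year:
  t   CF        PV=CF/(1+0.09)^t    t·PV
  1       170.00       155.9633       155.9633
  2       220.00       185.1696       370.3392
  3       220.00       169.8804       509.6411
  4     2,220.00     1,572.7040     6,290.8159
  Σ                  2,083.7172     7,326.7595
Price P = Σ PV = 2,083.7172.
Macaulay duration = Σ(t·PV) / P = 7,326.7595 / 2,083.7172 = 3.51620 years.

3.52 years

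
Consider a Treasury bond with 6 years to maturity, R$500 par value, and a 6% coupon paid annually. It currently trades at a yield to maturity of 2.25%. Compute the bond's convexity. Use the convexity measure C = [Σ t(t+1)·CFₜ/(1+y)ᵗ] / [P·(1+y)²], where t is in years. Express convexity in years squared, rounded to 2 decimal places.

33.88

With y = 0.0225:
  t   CF        PV=CF/(1+0.0225)^t    t·PV        t(t+1)·PV
  1        30.00        29.3399        29.3399          58.6797
  2        30.00        28.6942        57.3885         172.1654
  3        30.00        28.0628        84.1885         336.7538
  4        30.00        27.4453       109.7812         548.9060
  5        30.00        26.8414       134.2068         805.2411
  6       530.00       463.7629     2,782.5772      19,478.0403
  Σ                    604.1464     3,197.4820      21,399.7863
P = 604.1464.
Convexity = Σ t(t+1)·PV / [P·(1+y)²] = 21,399.7863 / (604.1464 × 1.045506) = 33.87978.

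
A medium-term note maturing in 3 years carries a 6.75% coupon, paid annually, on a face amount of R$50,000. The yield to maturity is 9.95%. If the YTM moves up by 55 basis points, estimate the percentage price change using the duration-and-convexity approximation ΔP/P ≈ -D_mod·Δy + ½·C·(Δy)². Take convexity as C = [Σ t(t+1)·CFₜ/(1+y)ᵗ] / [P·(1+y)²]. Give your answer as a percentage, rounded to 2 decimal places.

-1.39%

With y = 0.0995:
  t   CF        PV=CF/(1+0.0995)^t    t·PV        t(t+1)·PV
  1     3,375.00     3,069.5771     3,069.5771       6,139.1542
  2     3,375.00     2,791.7936     5,583.5872      16,750.7617
  3    53,375.00    40,156.1610   120,468.4830     481,873.9322
  Σ                 46,017.5317   129,121.6474     504,763.8480
P = 46,017.5317; D_Mac = 2.80592 yrs; D_mod = 2.55200 yrs; C = 9.07349.
Duration effect: -2.55200 × (+0.0055) = -0.014036
Convexity effect: 0.5 × 9.07349 × (0.0055)² = +0.0001372
ΔP/P ≈ -0.014036 + 0.0001372 = -0.013899 = -1.3899%.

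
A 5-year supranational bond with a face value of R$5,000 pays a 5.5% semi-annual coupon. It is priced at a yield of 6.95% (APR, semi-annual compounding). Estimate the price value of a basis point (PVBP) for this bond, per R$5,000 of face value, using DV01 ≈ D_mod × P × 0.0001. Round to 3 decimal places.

R$2.006

Periodic yield y = 0.03475.
  t   CF        PV=CF/(1+0.03475)^t    t·PV
  1       137.50       132.8823       132.8823
  2       137.50       128.4198       256.8395
  3       137.50       124.1070       372.3211
  4       137.50       119.9391       479.7566
  5       137.50       115.9112       579.5562
  6       137.50       112.0186       672.1115
  7       137.50       108.2567       757.7967
  8       137.50       104.6211       836.9687
  9       137.50       101.1076       909.9684
  10    5,137.50     3,650.8794    36,508.7938
  Σ                  4,698.1428    41,506.9947
P = 4,698.1428; D_Mac = 8.83477 half-year periods = 4.41738 yrs; D_mod = 4.26903 yrs.
DV01 ≈ 4.26903 × 4,698.1428 × 0.0001 = 2.005653.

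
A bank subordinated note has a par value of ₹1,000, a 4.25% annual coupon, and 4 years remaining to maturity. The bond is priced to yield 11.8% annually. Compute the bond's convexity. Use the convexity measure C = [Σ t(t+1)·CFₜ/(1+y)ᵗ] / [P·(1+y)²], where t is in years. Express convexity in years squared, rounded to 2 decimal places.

With y = 0.118:
  t   CF        PV=CF/(1+0.118)^t    t·PV        t(t+1)·PV
  1        42.50        38.0143        38.0143          76.0286
  2        42.50        34.0021        68.0041         204.0124
  3        42.50        30.4133        91.2399         364.9596
  4     1,042.50       667.2811     2,669.1246      13,345.6228
  Σ                    769.7108     2,866.3829      13,990.6234
P = 769.7108.
Convexity = Σ t(t+1)·PV / [P·(1+y)²] = 13,990.6234 / (769.7108 × 1.249924) = 14.54206.

14.54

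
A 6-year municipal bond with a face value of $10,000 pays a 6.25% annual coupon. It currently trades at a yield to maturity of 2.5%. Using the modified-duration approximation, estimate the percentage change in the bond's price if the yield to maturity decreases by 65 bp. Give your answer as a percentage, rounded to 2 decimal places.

Periodic yield y = 0.025. Modified duration first:
  t   CF        PV=CF/(1+0.025)^t    t·PV
  1       625.00       609.7561       609.7561
  2       625.00       594.8840     1,189.7680
  3       625.00       580.3746     1,741.1239
  4       625.00       566.2192     2,264.8766
  5       625.00       552.4089     2,762.0446
  6    10,625.00     9,161.9042    54,971.4252
  Σ                 12,065.5470    63,538.9945
P = 12,065.5470; D_Mac = 5.26615 yrs; D_mod = 5.26615/(1+0.025) = 5.13771 yrs.
ΔP/P ≈ -D_mod · Δy = -5.13771 × (-0.0065) = +0.033395 = +3.3395%.

+3.34%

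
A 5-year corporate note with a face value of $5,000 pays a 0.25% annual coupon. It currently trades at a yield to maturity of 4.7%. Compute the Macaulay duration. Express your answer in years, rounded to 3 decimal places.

4.972 years

Periodic yield y = 0.047. Discount each cash flow and weight by its year:
  t   CF        PV=CF/(1+0.047)^t    t·PV
  1        12.50        11.9389        11.9389
  2        12.50        11.4029        22.8059
  3        12.50        10.8911        32.6732
  4        12.50        10.4022        41.6086
  5     5,012.50     3,984.0151    19,920.0756
  Σ                  4,028.6501    20,029.1021
Price P = Σ PV = 4,028.6501.
Macaulay duration = Σ(t·PV) / P = 20,029.1021 / 4,028.6501 = 4.97167 years.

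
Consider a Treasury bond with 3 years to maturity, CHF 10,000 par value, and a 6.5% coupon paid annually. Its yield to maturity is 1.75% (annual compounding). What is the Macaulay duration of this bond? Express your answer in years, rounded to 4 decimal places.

2.8325 years

Periodic yield y = 0.0175. Discount each cash flow and weight by its year:
  t   CF        PV=CF/(1+0.0175)^t    t·PV
  1       650.00       638.8206       638.8206
  2       650.00       627.8336     1,255.6671
  3    10,650.00    10,109.8882    30,329.6647
  Σ                 11,376.5424    32,224.1524
Price P = Σ PV = 11,376.5424.
Macaulay duration = Σ(t·PV) / P = 32,224.1524 / 11,376.5424 = 2.83251 years.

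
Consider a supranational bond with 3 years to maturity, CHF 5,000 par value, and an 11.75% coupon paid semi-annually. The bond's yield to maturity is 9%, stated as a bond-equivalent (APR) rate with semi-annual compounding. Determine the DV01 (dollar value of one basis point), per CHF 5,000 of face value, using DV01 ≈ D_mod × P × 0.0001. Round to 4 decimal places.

Periodic yield y = 0.045.
  t   CF        PV=CF/(1+0.045)^t    t·PV
  1       293.75       281.1005       281.1005
  2       293.75       268.9957       537.9913
  3       293.75       257.4121       772.2364
  4       293.75       246.3274       985.3096
  5       293.75       235.7200     1,178.6000
  6     5,293.75     4,065.0481    24,390.2884
  Σ                  5,354.6037    28,145.5261
P = 5,354.6037; D_Mac = 5.25632 half-year periods = 2.62816 yrs; D_mod = 2.51499 yrs.
DV01 ≈ 2.51499 × 5,354.6037 × 0.0001 = 1.346676.

CHF 1.3467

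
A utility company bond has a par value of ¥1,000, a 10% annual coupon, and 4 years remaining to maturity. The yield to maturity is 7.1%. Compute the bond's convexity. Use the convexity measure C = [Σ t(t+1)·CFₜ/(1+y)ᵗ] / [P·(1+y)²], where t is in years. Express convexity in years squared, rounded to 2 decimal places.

With y = 0.071:
  t   CF        PV=CF/(1+0.071)^t    t·PV        t(t+1)·PV
  1       100.00        93.3707        93.3707         186.7414
  2       100.00        87.1808       174.3617         523.0851
  3       100.00        81.4013       244.2040         976.8162
  4     1,100.00       836.0549     3,344.2196      16,721.0982
  Σ                  1,098.0078     3,856.1560      18,407.7408
P = 1,098.0078.
Convexity = Σ t(t+1)·PV / [P·(1+y)²] = 18,407.7408 / (1,098.0078 × 1.147041) = 14.61558.

14.62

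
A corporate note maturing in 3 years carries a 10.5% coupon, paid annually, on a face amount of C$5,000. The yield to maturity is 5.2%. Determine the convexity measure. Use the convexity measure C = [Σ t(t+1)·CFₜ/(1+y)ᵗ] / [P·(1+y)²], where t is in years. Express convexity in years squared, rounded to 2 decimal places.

With y = 0.052:
  t   CF        PV=CF/(1+0.052)^t    t·PV        t(t+1)·PV
  1       525.00       499.0494       499.0494         998.0989
  2       525.00       474.3816       948.7632       2,846.2895
  3     5,525.00     4,745.5337    14,236.6011      56,946.4045
  Σ                  5,718.9647    15,684.4137      60,790.7929
P = 5,718.9647.
Convexity = Σ t(t+1)·PV / [P·(1+y)²] = 60,790.7929 / (5,718.9647 × 1.106704) = 9.60481.

9.60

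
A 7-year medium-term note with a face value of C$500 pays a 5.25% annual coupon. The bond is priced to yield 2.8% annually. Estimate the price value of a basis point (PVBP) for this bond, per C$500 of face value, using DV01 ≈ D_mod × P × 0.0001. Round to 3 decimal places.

C$0.343

Periodic yield y = 0.028.
  t   CF        PV=CF/(1+0.028)^t    t·PV
  1        26.25        25.5350        25.5350
  2        26.25        24.8395        49.6790
  3        26.25        24.1630        72.4889
  4        26.25        23.5048        94.0193
  5        26.25        22.8646       114.3230
  6        26.25        22.2418       133.4510
  7       526.25       433.7508     3,036.2557
  Σ                    576.8996     3,525.7519
P = 576.8996; D_Mac = 6.11155 yrs; D_mod = 5.94509 yrs.
DV01 ≈ 5.94509 × 576.8996 × 0.0001 = 0.342972.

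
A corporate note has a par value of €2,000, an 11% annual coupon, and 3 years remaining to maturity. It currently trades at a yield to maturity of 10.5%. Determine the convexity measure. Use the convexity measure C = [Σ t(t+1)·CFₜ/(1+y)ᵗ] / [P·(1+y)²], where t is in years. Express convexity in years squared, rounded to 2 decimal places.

8.59

With y = 0.105:
  t   CF        PV=CF/(1+0.105)^t    t·PV        t(t+1)·PV
  1       220.00       199.0950       199.0950         398.1900
  2       220.00       180.1765       360.3530       1,081.0589
  3     2,220.00     1,645.3797     4,936.1392      19,744.5567
  Σ                  2,024.6512     5,495.5872      21,223.8056
P = 2,024.6512.
Convexity = Σ t(t+1)·PV / [P·(1+y)²] = 21,223.8056 / (2,024.6512 × 1.221025) = 8.58516.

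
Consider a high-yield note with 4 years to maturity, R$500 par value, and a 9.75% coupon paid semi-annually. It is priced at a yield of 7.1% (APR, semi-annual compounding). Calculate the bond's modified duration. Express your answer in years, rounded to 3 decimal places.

Periodic yield y = 0.0355. First find Macaulay duration:
  t   CF        PV=CF/(1+0.0355)^t    t·PV
  1       24.375        23.5394        23.5394
  2       24.375        22.7324        45.4647
  3       24.375        21.9530        65.8591
  4       24.375        21.2004        84.8016
  5       24.375        20.4736       102.3680
  6       24.375        19.7717       118.6302
  7       24.375        19.0939       133.6571
  8      524.375       396.6808     3,173.4462
  Σ                    545.4451     3,747.7662
P = 545.4451; Macaulay duration = 3,747.7662 / 545.4451 = 6.87102 half-year periods = 3.43551 years.
Modified duration = D_Mac / (1 + y) = 3.43551 / 1.0355 = 3.31773 years.

3.318 years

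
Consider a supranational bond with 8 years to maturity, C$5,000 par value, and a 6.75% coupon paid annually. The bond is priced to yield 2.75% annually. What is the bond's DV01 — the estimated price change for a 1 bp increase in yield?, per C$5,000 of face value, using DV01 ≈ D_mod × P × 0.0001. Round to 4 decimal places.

C$4.1489

Periodic yield y = 0.0275.
  t   CF        PV=CF/(1+0.0275)^t    t·PV
  1       337.50       328.4672       328.4672
  2       337.50       319.6761       639.3521
  3       337.50       311.1203       933.3608
  4       337.50       302.7934     1,211.1737
  5       337.50       294.6895     1,473.4474
  6       337.50       286.8024     1,720.8145
  7       337.50       279.1264     1,953.8850
  8     5,337.50     4,296.1877    34,369.5013
  Σ                  6,418.8629    42,630.0019
P = 6,418.8629; D_Mac = 6.64136 yrs; D_mod = 6.46361 yrs.
DV01 ≈ 6.46361 × 6,418.8629 × 0.0001 = 4.148905.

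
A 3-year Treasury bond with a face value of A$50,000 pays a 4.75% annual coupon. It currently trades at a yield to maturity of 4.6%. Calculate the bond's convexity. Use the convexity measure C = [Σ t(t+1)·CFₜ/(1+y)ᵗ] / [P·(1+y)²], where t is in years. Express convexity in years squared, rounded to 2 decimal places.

With y = 0.046:
  t   CF        PV=CF/(1+0.046)^t    t·PV        t(t+1)·PV
  1     2,375.00     2,270.5545     2,270.5545       4,541.1090
  2     2,375.00     2,170.7022     4,341.4044      13,024.2132
  3    52,375.00    45,764.5275   137,293.5824     549,174.3295
  Σ                 50,205.7841   143,905.5412     566,739.6516
P = 50,205.7841.
Convexity = Σ t(t+1)·PV / [P·(1+y)²] = 566,739.6516 / (50,205.7841 × 1.094116) = 10.31731.

10.32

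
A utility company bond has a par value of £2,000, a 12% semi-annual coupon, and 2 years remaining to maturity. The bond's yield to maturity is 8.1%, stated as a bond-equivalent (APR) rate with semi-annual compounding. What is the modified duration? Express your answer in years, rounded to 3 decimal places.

Periodic yield y = 0.0405. First find Macaulay duration:
  t   CF        PV=CF/(1+0.0405)^t    t·PV
  1       120.00       115.3292       115.3292
  2       120.00       110.8401       221.6803
  3       120.00       106.5258       319.5775
  4     2,120.00     1,808.7041     7,234.8164
  Σ                  2,141.3993     7,891.4034
P = 2,141.3993; Macaulay duration = 7,891.4034 / 2,141.3993 = 3.68516 half-year periods = 1.84258 years.
Modified duration = D_Mac / (1 + y) = 1.84258 / 1.0405 = 1.77086 years.

1.771 years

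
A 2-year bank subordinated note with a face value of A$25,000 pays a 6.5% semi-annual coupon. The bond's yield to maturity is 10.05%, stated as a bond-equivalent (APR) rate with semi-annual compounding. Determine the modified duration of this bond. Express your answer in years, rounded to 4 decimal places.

Periodic yield y = 0.05025. First find Macaulay duration:
  t   CF        PV=CF/(1+0.05025)^t    t·PV
  1       812.50       773.6253       773.6253
  2       812.50       736.6106     1,473.2213
  3       812.50       701.3670     2,104.1009
  4    25,812.50    21,215.7949    84,863.1796
  Σ                 23,427.3978    89,214.1270
P = 23,427.3978; Macaulay duration = 89,214.1270 / 23,427.3978 = 3.80811 half-year periods = 1.90406 years.
Modified duration = D_Mac / (1 + y) = 1.90406 / 1.05025 = 1.81295 years.

1.8130 years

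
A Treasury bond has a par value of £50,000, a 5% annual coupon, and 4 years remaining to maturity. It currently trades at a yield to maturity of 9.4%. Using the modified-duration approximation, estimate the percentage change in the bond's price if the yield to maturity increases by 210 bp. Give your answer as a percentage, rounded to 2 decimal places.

Periodic yield y = 0.094. Modified duration first:
  t   CF        PV=CF/(1+0.094)^t    t·PV
  1     2,500.00     2,285.1920     2,285.1920
  2     2,500.00     2,088.8409     4,177.6818
  3     2,500.00     1,909.3610     5,728.0829
  4    52,500.00    36,651.3533   146,605.4133
  Σ                 42,934.7472   158,796.3701
P = 42,934.7472; D_Mac = 3.69855 yrs; D_mod = 3.69855/(1+0.094) = 3.38076 yrs.
ΔP/P ≈ -D_mod · Δy = -3.38076 × (+0.021) = -0.070996 = -7.0996%.

-7.10%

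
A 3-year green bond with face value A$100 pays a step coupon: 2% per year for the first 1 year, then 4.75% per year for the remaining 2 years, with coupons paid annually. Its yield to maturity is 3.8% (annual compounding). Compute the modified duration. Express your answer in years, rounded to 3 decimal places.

2.811 years

Periodic yield y = 0.038. First find Macaulay duration:
  t   CF        PV=CF/(1+0.038)^t    t·PV
  1         2.00         1.9268         1.9268
  2         4.75         4.4086         8.8172
  3       104.75        93.6617       280.9851
  Σ                     99.9971       291.7290
P = 99.9971; Macaulay duration = 291.7290 / 99.9971 = 2.91738 years.
Modified duration = D_Mac / (1 + y) = 2.91738 / 1.038 = 2.81057 years.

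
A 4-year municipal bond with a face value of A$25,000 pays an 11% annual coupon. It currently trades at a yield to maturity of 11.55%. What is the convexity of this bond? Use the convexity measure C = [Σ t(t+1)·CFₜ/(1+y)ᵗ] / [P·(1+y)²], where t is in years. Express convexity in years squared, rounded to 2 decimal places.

With y = 0.1155:
  t   CF        PV=CF/(1+0.1155)^t    t·PV        t(t+1)·PV
  1     2,750.00     2,465.2622     2,465.2622       4,930.5244
  2     2,750.00     2,210.0065     4,420.0129      13,260.0388
  3     2,750.00     1,981.1802     5,943.5405      23,774.1619
  4    27,750.00    17,921.9264    71,687.7055     358,438.5276
  Σ                 24,578.3752    84,516.5211     400,403.2527
P = 24,578.3752.
Convexity = Σ t(t+1)·PV / [P·(1+y)²] = 400,403.2527 / (24,578.3752 × 1.244340) = 13.09198.

13.09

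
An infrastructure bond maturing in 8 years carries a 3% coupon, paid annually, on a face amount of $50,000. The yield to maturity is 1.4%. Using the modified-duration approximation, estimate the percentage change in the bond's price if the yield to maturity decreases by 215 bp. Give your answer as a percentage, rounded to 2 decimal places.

Periodic yield y = 0.014. Modified duration first:
  t   CF        PV=CF/(1+0.014)^t    t·PV
  1     1,500.00     1,479.2899     1,479.2899
  2     1,500.00     1,458.8658     2,917.7316
  3     1,500.00     1,438.7237     4,316.1711
  4     1,500.00     1,418.8597     5,675.4386
  5     1,500.00     1,399.2699     6,996.3494
  6     1,500.00     1,379.9506     8,279.7034
  7     1,500.00     1,360.8980     9,526.2860
  8    51,500.00    46,079.0577   368,632.4614
  Σ                 56,014.9152   407,823.4313
P = 56,014.9152; D_Mac = 7.28062 yrs; D_mod = 7.28062/(1+0.014) = 7.18010 yrs.
ΔP/P ≈ -D_mod · Δy = -7.18010 × (-0.0215) = +0.154372 = +15.4372%.

+15.44%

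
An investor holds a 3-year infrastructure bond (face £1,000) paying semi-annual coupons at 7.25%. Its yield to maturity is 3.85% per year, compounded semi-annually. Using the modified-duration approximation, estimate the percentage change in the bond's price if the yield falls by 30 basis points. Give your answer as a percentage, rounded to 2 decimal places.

+0.81%

Periodic yield y = 0.01925. Modified duration first:
  t   CF        PV=CF/(1+0.01925)^t    t·PV
  1        36.25        35.5654        35.5654
  2        36.25        34.8937        69.7873
  3        36.25        34.2346       102.7039
  4        36.25        33.5881       134.3523
  5        36.25        32.9537       164.7686
  6     1,036.25       924.2303     5,545.3821
  Σ                  1,095.4658     6,052.5596
P = 1,095.4658; D_Mac = 5.52510 half-year periods = 2.76255 yrs; D_mod = 2.76255/(1+0.01925) = 2.71038 yrs.
ΔP/P ≈ -D_mod · Δy = -2.71038 × (-0.003) = +0.008131 = +0.8131%.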